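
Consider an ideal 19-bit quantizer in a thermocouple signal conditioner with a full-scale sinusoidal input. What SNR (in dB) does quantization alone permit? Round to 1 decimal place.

116.1 dB

SNR = 6.02·19 + 1.76 = 116.14 dB.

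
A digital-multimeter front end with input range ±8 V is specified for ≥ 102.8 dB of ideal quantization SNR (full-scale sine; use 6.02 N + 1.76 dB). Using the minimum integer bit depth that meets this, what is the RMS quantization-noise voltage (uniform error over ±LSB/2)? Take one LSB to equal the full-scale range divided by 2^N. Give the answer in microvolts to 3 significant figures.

35.2 µV

Full-scale range = 8 V − (-8 V) = 16 V.
Solving 6.02 N ≥ 102.8 − 1.76: N ≥ 16.784. Round up → N = 17.
Step size = 16/131072 V = 122.07 µV.
V_rms = LSB/√12 = 35.2 µV.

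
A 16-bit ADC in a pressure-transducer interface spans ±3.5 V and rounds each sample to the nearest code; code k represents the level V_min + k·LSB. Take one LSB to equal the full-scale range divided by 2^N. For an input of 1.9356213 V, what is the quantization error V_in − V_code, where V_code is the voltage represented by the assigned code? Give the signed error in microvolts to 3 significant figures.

The full-scale span is 3.5 − (-3.5) = 7 V. LSB = 7 V / 2^16 ≈ 106.8 µV.
(V_in − V_min)/LSB = (1.9356213 − (-3.5)) × 65536/7 = 50889.8396 → nearest code k = 50890.
V_code = -3.5 + (50890/65536) × 7 = 1.9356384277 V.
V_in − V_code = 1.9356213 − (1.9356384277) = −17.1 µV.

−17.1 µV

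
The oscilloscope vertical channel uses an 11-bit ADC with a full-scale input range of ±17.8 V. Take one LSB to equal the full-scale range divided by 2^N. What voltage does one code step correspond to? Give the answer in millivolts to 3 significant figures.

Range = 17.8 − (-17.8) = 35.6 V.
2^11 = 2048 levels.
One LSB is 35.6 V / 2048 = 17.4 mV.

17.4 mV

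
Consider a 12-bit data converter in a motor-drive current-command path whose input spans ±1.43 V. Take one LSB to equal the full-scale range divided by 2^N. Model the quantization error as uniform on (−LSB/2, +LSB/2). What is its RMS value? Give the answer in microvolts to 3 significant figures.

Full-scale range = 1.43 V − (-1.43 V) = 2.86 V.
Step size = 2.86/4096 V = 0.69824 mV.
For a uniform distribution on [−LSB/2, +LSB/2], V_rms = LSB/√12 = 0.69824 mV/3.4641 = 202 µV.

202 µV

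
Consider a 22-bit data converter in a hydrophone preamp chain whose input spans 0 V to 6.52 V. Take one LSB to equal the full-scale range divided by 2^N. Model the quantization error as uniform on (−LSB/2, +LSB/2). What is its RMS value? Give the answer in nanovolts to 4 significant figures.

448.7 nV

V_FS = 6.52 V.
LSB = 6.52 V ÷ 2^22 = 6.52/4194304 V = 1.55449 µV.
σ_q = LSB/√12 = 1.55449 µV/3.4641 = 448.7 nV.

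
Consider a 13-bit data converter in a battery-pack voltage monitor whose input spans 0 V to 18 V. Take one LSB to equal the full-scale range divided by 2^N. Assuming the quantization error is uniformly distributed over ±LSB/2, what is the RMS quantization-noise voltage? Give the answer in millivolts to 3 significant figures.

V_FS = 18 V.
One LSB is 18 V / 8192 = 2.1973 mV.
RMS of a uniform error over width LSB is LSB/√12 = 0.634 mV.

0.634 mV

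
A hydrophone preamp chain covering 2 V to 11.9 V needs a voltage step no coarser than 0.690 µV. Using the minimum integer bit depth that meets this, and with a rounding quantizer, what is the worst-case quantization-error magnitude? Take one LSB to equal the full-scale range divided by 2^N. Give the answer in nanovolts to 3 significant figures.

Range = 11.9 − (2) = 9.9 V.
9.9 V / 0.690 µV = 1.435e7. Since 2^23 = 8388608 and 2^24 = 16777216, N = 24.
LSB = 9.9 V ÷ 2^24 = 9.9/16777216 V = 0.59009 µV.
Max error for round-to-nearest is LSB/2 = 295 nV.

295 nV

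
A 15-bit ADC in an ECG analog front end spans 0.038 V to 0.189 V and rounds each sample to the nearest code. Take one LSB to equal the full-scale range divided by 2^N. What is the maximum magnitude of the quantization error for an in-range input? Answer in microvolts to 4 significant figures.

2.304 µV

Span: 0.189 V − (0.038 V) = 0.151 V.
Step size = 0.151/32768 V = 4.60815 µV.
Worst-case error for round-to-nearest is half an LSB: 2.304 µV.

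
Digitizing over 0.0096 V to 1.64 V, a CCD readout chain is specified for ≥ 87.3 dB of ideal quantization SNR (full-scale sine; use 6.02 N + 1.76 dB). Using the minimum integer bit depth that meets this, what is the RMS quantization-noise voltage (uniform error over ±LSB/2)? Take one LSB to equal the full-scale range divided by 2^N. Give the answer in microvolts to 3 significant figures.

The full-scale span is 1.64 − (0.0096) = 1.6304 V.
N ≥ (87.3 − 1.76)/6.02 = 14.209 → N_min = 15.
LSB = 1.6304 V ÷ 2^15 = 1.6304/32768 V = 49.756 µV.
σ_q = LSB/√12 = 49.756 µV/3.4641 = 14.4 µV.

14.4 µV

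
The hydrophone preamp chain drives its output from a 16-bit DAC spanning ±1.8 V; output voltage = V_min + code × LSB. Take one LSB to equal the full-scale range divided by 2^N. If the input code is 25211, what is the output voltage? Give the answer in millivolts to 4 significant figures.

The full-scale span is 1.8 − (-1.8) = 3.6 V. LSB = 3.6 V / 2^16.
V_out = V_min + code × LSB = -1.8 V + 25211 × 3.6 V / 65536
      = -1.8 + 1.38488 = -0.415118 V.

-415.1 mV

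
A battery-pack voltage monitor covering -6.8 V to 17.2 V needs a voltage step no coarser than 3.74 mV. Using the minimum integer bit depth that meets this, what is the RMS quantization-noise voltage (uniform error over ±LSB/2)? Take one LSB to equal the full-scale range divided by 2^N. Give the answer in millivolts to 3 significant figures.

0.846 mV

Range = 17.2 − (-6.8) = 24 V.
Levels needed ≥ 24/3.74 mV = 6417. 2^13 = 8192 suffices, so N_min = 13.
One LSB is 24 V / 8192 = 2.9297 mV.
RMS noise = LSB/√12 = 0.846 mV.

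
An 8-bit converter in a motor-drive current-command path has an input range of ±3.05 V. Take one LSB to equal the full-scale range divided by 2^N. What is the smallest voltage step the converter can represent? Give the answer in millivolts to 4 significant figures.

23.83 mV

Span: 3.05 V − (-3.05 V) = 6.1 V.
Number of codes = 2^8 = 256.
LSB = 6.1 V ÷ 2^8 = 6.1/256 V = 23.83 mV.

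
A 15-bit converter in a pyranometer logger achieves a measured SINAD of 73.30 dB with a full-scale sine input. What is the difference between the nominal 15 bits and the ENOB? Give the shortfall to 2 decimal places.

3.12 bits

ENOB = (SINAD − 1.76)/6.02 = (73.30 − 1.76)/6.02 = 11.8837 bits.
Shortfall = 15 − 11.8837 = 3.1163 bits.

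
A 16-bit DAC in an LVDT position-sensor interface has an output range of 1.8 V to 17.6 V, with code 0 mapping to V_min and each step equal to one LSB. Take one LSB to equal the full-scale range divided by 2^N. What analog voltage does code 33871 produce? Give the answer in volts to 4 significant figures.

Range = 17.6 − (1.8) = 15.8 V. LSB = 15.8 V / 2^16.
Output = V_min + (33871/65536) × range = 1.8 + 0.516830 × 15.8 V
      = 1.8 + 8.16592 = 9.96592 V.

9.966 V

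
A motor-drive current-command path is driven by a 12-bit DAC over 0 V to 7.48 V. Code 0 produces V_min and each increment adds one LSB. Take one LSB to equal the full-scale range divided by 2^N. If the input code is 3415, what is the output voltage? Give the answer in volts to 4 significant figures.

6.236 V

Full-scale range = 7.48 V. LSB = 7.48 V / 2^12.
Output = V_min + (3415/4096) × range = 0 + 0.833740 × 7.48 V
      = 0 V + 6.23638 V = 6.23638 V.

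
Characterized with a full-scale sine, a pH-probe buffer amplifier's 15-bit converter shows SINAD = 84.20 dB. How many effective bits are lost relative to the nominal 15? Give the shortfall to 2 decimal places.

Effective bits = (84.20 − 1.76)/6.02 = 13.6944.
15 − 13.6944 = 1.31 bits below nominal.

1.31 bits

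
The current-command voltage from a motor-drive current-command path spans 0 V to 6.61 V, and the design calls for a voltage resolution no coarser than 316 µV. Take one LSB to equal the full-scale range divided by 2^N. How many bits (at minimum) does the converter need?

15 bits

Range is 6.61 V.
Required number of levels: 6.61/316 µV = 20918; smallest N with 2^N ≥ that is 15.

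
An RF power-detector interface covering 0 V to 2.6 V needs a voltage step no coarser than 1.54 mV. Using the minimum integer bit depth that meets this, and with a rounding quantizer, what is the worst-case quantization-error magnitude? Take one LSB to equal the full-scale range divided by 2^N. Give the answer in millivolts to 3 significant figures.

Range is 2.6 V.
2.6 V / 1.54 mV = 1688. Since 2^10 = 1024 and 2^11 = 2048, N = 11.
One LSB is 2.6 V / 2048 = 1.2695 mV.
Max error for round-to-nearest is LSB/2 = 0.635 mV.

0.635 mV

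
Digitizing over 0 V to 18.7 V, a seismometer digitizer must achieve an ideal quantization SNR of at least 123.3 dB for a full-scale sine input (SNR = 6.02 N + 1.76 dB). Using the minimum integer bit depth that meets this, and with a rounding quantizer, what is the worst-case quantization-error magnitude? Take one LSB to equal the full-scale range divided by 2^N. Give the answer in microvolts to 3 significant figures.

Full-scale range = 18.7 V.
Solving 6.02 N ≥ 123.3 − 1.76: N ≥ 20.189. Round up → N = 21.
One LSB is 18.7 V / 2097152 = 8.9169 µV.
Max error for round-to-nearest is LSB/2 = 4.46 µV.

4.46 µV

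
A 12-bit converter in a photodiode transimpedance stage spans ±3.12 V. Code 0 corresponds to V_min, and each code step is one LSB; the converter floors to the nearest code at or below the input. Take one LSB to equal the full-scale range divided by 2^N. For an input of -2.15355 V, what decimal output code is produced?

Full-scale range = 3.12 V − (-3.12 V) = 6.24 V. LSB = 6.24 V / 2^12 ≈ 1.523 mV.
V_in − V_min = -2.15355 − (-3.12) = 0.96645 V.
Divide by LSB: 0.96645 × 4096/6.24 = 634.3877.
Truncating gives code 634.

634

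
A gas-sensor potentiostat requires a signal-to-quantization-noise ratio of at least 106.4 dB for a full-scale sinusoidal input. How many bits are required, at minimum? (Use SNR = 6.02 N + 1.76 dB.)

18 bits

N ≥ (106.4 − 1.76)/6.02 = 17.382 → N_min = 18.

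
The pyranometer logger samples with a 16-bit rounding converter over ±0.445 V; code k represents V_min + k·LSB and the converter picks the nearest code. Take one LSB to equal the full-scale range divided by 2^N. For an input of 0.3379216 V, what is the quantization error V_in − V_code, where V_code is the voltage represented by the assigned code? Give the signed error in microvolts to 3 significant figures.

+2.44 µV

The full-scale span is 0.445 − (-0.445) = 0.89 V. LSB = 0.89 V / 2^16 ≈ 13.58 µV.
Position in LSBs: (0.3379216 − (-0.445)) × 65536/0.89 = 57651.1798; rounding gives k = 57651.
V_code = -0.445 + (57651/65536) × 0.89 = 0.33791915894 V.
e = 0.3379216 − (0.33791915894) = +2.44 µV.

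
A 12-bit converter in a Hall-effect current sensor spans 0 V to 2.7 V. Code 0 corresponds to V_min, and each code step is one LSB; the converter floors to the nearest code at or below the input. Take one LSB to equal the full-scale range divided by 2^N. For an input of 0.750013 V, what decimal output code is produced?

1137

V_FS = 2.7 V. LSB = 2.7 V / 2^12 ≈ 0.6592 mV.
(V_in − V_min) × 2^12/range = (0.750013 − (0)) × 4096/2.7 = 1137.797.
Floor → code = 1137.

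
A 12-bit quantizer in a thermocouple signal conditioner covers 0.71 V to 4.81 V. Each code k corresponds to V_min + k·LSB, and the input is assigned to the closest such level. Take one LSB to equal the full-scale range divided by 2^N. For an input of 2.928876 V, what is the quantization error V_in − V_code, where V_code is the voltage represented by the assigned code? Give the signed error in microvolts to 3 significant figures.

−289 µV

The full-scale span is 4.81 − (0.71) = 4.1 V. LSB = 4.1 V / 2^12 ≈ 1.001 mV.
Position in LSBs: (2.928876 − (0.71)) × 4096/4.1 = 2216.7112; rounding gives k = 2217.
Reconstructed level: 0.71 + 2217 × 4.1/4096 V = 2.929165039 V.
V_in − V_code = 2.928876 − (2.929165039) = −289 µV.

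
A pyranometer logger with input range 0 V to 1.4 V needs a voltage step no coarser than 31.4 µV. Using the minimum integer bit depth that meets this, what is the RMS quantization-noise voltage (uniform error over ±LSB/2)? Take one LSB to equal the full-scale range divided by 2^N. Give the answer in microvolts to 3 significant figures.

6.17 µV

Full-scale range = 1.4 V.
Need 2^N ≥ 1.4 V / 31.4 µV = 44590 → N_min = 16.
One LSB is 1.4 V / 65536 = 21.362 µV.
V_rms = LSB/√12 = 6.17 µV.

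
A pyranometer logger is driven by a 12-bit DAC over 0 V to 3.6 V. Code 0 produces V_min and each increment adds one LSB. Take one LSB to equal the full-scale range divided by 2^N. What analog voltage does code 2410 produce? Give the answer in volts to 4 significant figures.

Range is 3.6 V. LSB = 3.6 V / 2^12.
V_out = V_min + code × LSB = 0 V + 2410 × 3.6 V / 4096
      = 0 V + 2.11816 V = 2.11816 V.

2.118 V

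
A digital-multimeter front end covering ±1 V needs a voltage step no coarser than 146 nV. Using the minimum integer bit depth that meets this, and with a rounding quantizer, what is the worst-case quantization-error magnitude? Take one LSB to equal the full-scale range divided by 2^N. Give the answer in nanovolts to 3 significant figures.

Span: 1 V − (-1 V) = 2 V.
Required number of levels: 2/146 nV = 1.3699e7; smallest N with 2^N ≥ that is 24.
One LSB is 2 V / 16777216 = 119.21 nV.
Half an LSB is 59.6 nV.

59.6 nV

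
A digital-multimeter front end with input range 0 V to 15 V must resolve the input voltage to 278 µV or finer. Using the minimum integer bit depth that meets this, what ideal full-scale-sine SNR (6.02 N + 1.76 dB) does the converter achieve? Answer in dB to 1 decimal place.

V_FS = 15 V.
Required number of levels: 15/278 µV = 53957; smallest N with 2^N ≥ that is 16.
Ideal SNR at N = 16: 6.02·16 + 1.76 = 98.1 dB.

98.1 dB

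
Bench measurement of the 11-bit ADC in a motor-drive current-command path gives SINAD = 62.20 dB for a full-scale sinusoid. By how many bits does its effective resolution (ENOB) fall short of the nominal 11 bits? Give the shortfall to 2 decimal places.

N_eff = (62.20 − 1.76)/6.02 = 10.0399 bits.
11 − 10.0399 = 0.96 bits below nominal.

0.96 bits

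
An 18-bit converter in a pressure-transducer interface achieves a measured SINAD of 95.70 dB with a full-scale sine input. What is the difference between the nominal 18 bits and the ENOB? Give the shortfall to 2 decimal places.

2.40 bits

ENOB = (SINAD − 1.76)/6.02 = (95.70 − 1.76)/6.02 = 15.6047 bits.
Shortfall = 18 − 15.6047 = 2.3953 bits.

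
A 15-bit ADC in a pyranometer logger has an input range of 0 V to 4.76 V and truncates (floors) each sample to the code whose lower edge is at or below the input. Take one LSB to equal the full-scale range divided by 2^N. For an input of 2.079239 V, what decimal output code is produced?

Span = 4.76 V. LSB = 4.76 V / 2^15 ≈ 145.3 µV.
V_in − V_min = 2.079239 − (0) = 2.079239 V.
Divide by LSB: 2.079239 × 32768/4.76 = 14313.5512.
Truncating gives code 14313.

14313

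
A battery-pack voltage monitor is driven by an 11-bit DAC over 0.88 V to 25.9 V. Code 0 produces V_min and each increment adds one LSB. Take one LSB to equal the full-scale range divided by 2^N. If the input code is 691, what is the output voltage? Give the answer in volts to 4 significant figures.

9.322 V

Span: 25.9 V − (0.88 V) = 25.02 V. LSB = 25.02 V / 2^11.
Output = V_min + (691/2048) × range = 0.88 + 0.337402 × 25.02 V
      = 0.88 + 8.44181 = 9.32181 V.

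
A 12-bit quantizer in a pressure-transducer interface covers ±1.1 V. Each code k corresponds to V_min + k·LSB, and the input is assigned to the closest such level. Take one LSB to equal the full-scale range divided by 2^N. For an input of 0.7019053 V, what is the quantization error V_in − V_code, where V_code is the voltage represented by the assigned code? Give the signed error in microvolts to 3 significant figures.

The full-scale span is 1.1 − (-1.1) = 2.2 V. LSB = 2.2 V / 2^12 ≈ 0.5371 mV.
(V_in − V_min)/LSB = (0.7019053 − (-1.1)) × 4096/2.2 = 3354.8200 → nearest code k = 3355.
V_code = -1.1 + (3355/4096) × 2.2 = 0.7020019531 V.
V_in − V_code = 0.7019053 − (0.7020019531) = −96.7 µV.

−96.7 µV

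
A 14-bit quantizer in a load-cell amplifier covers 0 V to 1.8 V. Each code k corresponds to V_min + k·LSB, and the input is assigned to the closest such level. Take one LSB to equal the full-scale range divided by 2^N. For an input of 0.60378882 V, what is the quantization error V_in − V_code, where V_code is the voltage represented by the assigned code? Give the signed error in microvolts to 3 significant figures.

V_FS = 1.8 V. LSB = 1.8 V / 2^14 ≈ 109.9 µV.
(0.60378882 − (0)) / LSB = 0.60378882 × 16384/1.8 = 5495.8200. Nearest integer: k = 5496.
V_code = V_min + k × range/2^14 = 0 + 5496 × 1.8/16384 = 0.60380859375 V.
Error = V_in − V_code = 0.60378882 − (0.60380859375) = −19.8 µV.

−19.8 µV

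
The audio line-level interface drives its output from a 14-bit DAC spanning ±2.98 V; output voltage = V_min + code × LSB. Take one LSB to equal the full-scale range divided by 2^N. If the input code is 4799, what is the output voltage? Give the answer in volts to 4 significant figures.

-1.234 V

Span: 2.98 V − (-2.98 V) = 5.96 V. LSB = 5.96 V / 2^14.
V_out = V_min + code × LSB = -2.98 V + 4799 × 5.96 V / 16384
      = -2.98 V + 1.74573 V = -1.23427 V.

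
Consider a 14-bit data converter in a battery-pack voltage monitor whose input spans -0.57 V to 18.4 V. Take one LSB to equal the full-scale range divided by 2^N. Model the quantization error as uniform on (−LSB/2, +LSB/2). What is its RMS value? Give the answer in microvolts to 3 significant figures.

334 µV

The full-scale span is 18.4 − (-0.57) = 18.97 V.
LSB = 18.97 V / 2^14 = 1.1578 mV.
For a uniform distribution on [−LSB/2, +LSB/2], V_rms = LSB/√12 = 1.1578 mV/3.4641 = 334 µV.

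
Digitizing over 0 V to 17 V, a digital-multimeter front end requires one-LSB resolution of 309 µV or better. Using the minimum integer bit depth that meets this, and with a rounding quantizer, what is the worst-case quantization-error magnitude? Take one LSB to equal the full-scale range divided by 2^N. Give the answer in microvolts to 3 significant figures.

V_FS = 17 V.
Need 2^N ≥ 17 V / 309 µV = 55020 → N_min = 16.
Step size = 17/65536 V = 259.40 µV.
Half an LSB is 130 µV.

130 µV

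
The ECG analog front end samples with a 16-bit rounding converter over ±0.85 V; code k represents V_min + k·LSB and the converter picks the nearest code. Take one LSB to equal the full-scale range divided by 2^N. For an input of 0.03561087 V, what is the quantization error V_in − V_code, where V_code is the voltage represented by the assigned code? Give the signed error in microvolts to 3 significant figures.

The full-scale span is 0.85 − (-0.85) = 1.7 V. LSB = 1.7 V / 2^16 ≈ 25.94 µV.
(0.03561087 − (-0.85)) / LSB = 0.88561087 × 65536/1.7 = 34140.8200. Nearest integer: k = 34141.
V_code = V_min + k × range/2^16 = -0.85 + 34141 × 1.7/65536 = 0.035615539551 V.
e = 0.03561087 − (0.035615539551) = −4.67 µV.

−4.67 µV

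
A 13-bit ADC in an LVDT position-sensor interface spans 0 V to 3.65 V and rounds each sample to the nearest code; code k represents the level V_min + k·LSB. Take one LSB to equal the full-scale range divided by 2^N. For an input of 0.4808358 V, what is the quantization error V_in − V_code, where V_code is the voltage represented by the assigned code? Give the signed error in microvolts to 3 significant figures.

Full-scale range = 3.65 V. LSB = 3.65 V / 2^13 ≈ 445.6 µV.
(V_in − V_min)/LSB = (0.4808358 − (0)) × 8192/3.65 = 1079.1800 → nearest code k = 1079.
Reconstructed level: 0 + 1079 × 3.65/8192 V = 0.4807556152 V.
e = 0.4808358 − (0.4807556152) = +80.2 µV.

+80.2 µV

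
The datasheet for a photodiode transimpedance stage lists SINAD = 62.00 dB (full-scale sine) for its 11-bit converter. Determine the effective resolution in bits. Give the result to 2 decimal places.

10.01 bits

ENOB = (SINAD − 1.76) / 6.02 = (62.00 − 1.76) / 6.02 = 60.24 / 6.02 = 10.0066.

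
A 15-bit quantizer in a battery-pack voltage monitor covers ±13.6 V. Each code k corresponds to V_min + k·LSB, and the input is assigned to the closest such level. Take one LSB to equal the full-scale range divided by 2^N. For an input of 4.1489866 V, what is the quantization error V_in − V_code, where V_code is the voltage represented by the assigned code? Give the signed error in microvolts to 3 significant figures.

Full-scale range = 13.6 V − (-13.6 V) = 27.2 V. LSB = 27.2 V / 2^15 ≈ 0.8301 mV.
(V_in − V_min)/LSB = (4.1489866 − (-13.6)) × 32768/27.2 = 21382.3086 → nearest code k = 21382.
V_code = V_min + k × range/2^15 = -13.6 + 21382 × 27.2/32768 = 4.1487304688 V.
Error = V_in − V_code = 4.1489866 − (4.1487304688) = +256 µV.

+256 µV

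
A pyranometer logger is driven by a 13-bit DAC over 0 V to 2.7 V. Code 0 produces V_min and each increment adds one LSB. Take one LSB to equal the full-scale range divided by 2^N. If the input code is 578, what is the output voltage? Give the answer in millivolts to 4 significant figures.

Span = 2.7 V. LSB = 2.7 V / 2^13.
V_out = 0 + 578 × (2.7/8192) V
      = 0 + 0.190503 = 0.190503 V.

190.5 mV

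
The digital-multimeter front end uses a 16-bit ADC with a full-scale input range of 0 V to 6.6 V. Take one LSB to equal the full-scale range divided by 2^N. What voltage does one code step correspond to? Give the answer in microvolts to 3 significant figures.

101 µV

Full-scale range = 6.6 V.
Number of codes = 2^16 = 65536.
LSB = 6.6 V / 2^16 = 101 µV.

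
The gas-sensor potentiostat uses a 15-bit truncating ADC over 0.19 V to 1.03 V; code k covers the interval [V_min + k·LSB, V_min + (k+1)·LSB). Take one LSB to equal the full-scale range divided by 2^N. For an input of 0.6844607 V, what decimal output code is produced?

19288

The full-scale span is 1.03 − (0.19) = 0.84 V. LSB = 0.84 V / 2^15 ≈ 25.63 µV.
code = ⌊(V_in − V_min)/LSB⌋ = ⌊(V_in − V_min) × 2^15 / range⌋
     = ⌊(0.6844607 − (0.19)) × 32768 / 0.84⌋ = ⌊0.4944607 × 32768/0.84⌋
     = ⌊19288.676⌋ = 19288.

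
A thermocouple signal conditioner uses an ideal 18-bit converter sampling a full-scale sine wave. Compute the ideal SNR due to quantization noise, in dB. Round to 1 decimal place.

SNR = 6.02·18 + 1.76 = 110.12 dB.

110.1 dB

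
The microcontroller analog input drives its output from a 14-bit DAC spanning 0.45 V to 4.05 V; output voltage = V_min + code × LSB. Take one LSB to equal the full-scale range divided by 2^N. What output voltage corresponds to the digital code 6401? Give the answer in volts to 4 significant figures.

1.856 V

Span: 4.05 V − (0.45 V) = 3.6 V. LSB = 3.6 V / 2^14.
V_out = 0.45 + 6401 × (3.6/16384) V
      = 0.45 + 1.40647 = 1.85647 V.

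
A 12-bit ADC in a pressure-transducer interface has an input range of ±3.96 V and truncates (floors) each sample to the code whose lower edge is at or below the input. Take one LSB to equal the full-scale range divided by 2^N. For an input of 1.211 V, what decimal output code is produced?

The full-scale span is 3.96 − (-3.96) = 7.92 V. LSB = 7.92 V / 2^12 ≈ 1.934 mV.
V_in − V_min = 1.211 − (-3.96) = 5.171 V.
Divide by LSB: 5.171 × 4096/7.92 = 2674.2949.
Truncating gives code 2674.

2674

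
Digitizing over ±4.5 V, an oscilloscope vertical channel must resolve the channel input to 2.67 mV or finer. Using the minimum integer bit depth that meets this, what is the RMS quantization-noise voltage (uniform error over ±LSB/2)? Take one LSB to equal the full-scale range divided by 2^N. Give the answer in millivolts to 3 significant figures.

Full-scale range = 4.5 V − (-4.5 V) = 9 V.
Need 2^N ≥ 9 V / 2.67 mV = 3371 → N_min = 12.
LSB = 9 V ÷ 2^12 = 9/4096 V = 2.1973 mV.
σ_q = LSB/√12 = 2.1973 mV/3.4641 = 0.634 mV.

0.634 mV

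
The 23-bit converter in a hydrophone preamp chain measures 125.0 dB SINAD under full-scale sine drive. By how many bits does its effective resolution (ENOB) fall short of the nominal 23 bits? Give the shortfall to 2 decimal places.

Effective bits = (125.0 − 1.76)/6.02 = 20.4718.
Lost resolution: 23 − 20.4718 = 2.5282 bits.

2.53 bits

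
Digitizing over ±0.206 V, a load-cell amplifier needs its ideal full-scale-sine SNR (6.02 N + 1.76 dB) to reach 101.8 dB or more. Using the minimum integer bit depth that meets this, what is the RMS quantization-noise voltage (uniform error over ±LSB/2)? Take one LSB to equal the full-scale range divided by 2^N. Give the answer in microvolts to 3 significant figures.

0.907 µV

Range = 0.206 − (-0.206) = 0.412 V.
6.02 N + 1.76 ≥ 101.8 gives N ≥ 16.618, so the minimum integer is 17.
LSB = 0.412 V / 2^17 = 3.1433 µV.
RMS noise = LSB/√12 = 0.907 µV.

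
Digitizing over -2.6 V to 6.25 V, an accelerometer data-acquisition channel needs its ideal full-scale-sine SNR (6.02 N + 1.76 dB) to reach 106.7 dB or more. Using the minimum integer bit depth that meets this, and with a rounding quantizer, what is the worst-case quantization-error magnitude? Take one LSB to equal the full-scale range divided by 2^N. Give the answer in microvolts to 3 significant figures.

16.9 µV

Range = 6.25 − (-2.6) = 8.85 V.
Solving 6.02 N ≥ 106.7 − 1.76: N ≥ 17.432. Round up → N = 18.
LSB = 8.85 V ÷ 2^18 = 8.85/262144 V = 33.760 µV.
Max error for round-to-nearest is LSB/2 = 16.9 µV.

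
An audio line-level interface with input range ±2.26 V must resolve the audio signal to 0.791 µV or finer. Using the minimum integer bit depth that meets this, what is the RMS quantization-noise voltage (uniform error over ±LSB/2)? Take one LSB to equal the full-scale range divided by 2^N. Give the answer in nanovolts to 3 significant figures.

Span: 2.26 V − (-2.26 V) = 4.52 V.
Required number of levels: 4.52/0.791 µV = 5.7143e6; smallest N with 2^N ≥ that is 23.
LSB = 4.52 V / 2^23 = 0.53883 µV.
V_rms = LSB/√12 = 156 nV.

156 nV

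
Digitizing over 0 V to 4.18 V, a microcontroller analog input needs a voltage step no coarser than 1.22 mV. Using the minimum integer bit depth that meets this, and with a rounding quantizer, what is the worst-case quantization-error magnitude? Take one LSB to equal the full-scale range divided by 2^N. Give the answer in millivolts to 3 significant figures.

0.510 mV

V_FS = 4.18 V.
4.18 V / 1.22 mV = 3426. Since 2^11 = 2048 and 2^12 = 4096, N = 12.
LSB = 4.18 V ÷ 2^12 = 4.18/4096 V = 1.0205 mV.
|e|_max = LSB/2 = 0.510 mV.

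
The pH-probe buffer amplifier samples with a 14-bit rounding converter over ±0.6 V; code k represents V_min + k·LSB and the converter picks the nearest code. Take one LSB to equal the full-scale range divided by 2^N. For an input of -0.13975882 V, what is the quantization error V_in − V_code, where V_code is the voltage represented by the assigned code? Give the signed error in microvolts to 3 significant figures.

−12.7 µV

Full-scale range = 0.6 V − (-0.6 V) = 1.2 V. LSB = 1.2 V / 2^14 ≈ 73.24 µV.
(-0.13975882 − (-0.6)) / LSB = 0.46024118 × 16384/1.2 = 6283.8262. Nearest integer: k = 6284.
V_code = -0.6 + (6284/16384) × 1.2 = -0.13974609375 V.
Error = V_in − V_code = -0.13975882 − (-0.13974609375) = −12.7 µV.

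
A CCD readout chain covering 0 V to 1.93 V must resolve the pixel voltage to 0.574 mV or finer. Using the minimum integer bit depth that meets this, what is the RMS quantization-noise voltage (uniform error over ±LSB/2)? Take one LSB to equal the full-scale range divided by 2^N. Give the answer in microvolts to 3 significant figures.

Range is 1.93 V.
Levels needed ≥ 1.93/0.574 mV = 3362. 2^12 = 4096 suffices, so N_min = 12.
Step size = 1.93/4096 V = 471.19 µV.
RMS noise = LSB/√12 = 136 µV.

136 µV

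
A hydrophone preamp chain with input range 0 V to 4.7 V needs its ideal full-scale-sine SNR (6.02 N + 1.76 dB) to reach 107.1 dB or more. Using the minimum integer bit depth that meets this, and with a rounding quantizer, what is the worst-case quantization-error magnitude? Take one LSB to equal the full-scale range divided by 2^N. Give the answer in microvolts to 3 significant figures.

Range is 4.7 V.
Required N = ⌈(107.1 − 1.76)/6.02⌉ = ⌈17.498⌉ = 18.
One LSB is 4.7 V / 262144 = 17.929 µV.
Half an LSB is 8.96 µV.

8.96 µV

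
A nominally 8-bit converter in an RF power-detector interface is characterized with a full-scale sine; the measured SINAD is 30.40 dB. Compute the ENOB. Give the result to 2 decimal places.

4.76 bits

Inverting SNR = 6.02 N + 1.76: N_eff = (30.40 − 1.76)/6.02 = 4.7575.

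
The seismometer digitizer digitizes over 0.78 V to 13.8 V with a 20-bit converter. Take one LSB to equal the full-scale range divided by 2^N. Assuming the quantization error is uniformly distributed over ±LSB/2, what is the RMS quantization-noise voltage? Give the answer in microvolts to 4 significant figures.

Full-scale range = 13.8 V − (0.78 V) = 13.02 V.
Step size = 13.02/1048576 V = 12.4168 µV.
V_rms = LSB/√12 = 12.4168 µV / √12 = 3.584 µV.

3.584 µV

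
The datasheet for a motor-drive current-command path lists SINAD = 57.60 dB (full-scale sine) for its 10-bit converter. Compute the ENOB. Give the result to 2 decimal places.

ENOB = (SINAD − 1.76) / 6.02 = (57.60 − 1.76) / 6.02 = 55.84 / 6.02 = 9.2757.

9.28 bits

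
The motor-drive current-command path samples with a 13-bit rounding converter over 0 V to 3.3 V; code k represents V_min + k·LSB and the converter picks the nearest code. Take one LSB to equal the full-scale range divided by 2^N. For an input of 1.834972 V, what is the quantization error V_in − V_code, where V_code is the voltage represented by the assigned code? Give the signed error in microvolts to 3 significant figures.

+72.1 µV

V_FS = 3.3 V. LSB = 3.3 V / 2^13 ≈ 402.8 µV.
(V_in − V_min)/LSB = (1.834972 − (0)) × 8192/3.3 = 4555.1790 → nearest code k = 4555.
Reconstructed level: 0 + 4555 × 3.3/8192 V = 1.834899902 V.
V_in − V_code = 1.834972 − (1.834899902) = +72.1 µV.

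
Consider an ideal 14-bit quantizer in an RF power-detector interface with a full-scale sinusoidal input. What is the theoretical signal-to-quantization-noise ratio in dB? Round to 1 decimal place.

For an ideal N-bit converter with full-scale sine input, SNR = 6.02 N + 1.76 dB. SNR = 6.02 × 14 + 1.76 = 84.28 + 1.76 = 86.04 dB.

86.0 dB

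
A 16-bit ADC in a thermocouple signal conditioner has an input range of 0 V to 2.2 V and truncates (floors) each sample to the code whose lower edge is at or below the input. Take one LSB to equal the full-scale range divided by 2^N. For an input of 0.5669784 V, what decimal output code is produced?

Span = 2.2 V. LSB = 2.2 V / 2^16 ≈ 33.57 µV.
V_in − V_min = 0.5669784 − (0) = 0.5669784 V.
Divide by LSB: 0.5669784 × 65536/2.2 = 16889.7711.
Truncating gives code 16889.

16889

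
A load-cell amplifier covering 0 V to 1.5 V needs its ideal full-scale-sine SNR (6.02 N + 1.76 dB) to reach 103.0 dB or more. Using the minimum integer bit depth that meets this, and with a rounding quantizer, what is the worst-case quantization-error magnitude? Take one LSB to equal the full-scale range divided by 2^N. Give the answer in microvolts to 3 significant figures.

Span = 1.5 V.
Required N = ⌈(103.0 − 1.76)/6.02⌉ = ⌈16.817⌉ = 17.
LSB = 1.5 V / 2^17 = 11.444 µV.
Max error for round-to-nearest is LSB/2 = 5.72 µV.

5.72 µV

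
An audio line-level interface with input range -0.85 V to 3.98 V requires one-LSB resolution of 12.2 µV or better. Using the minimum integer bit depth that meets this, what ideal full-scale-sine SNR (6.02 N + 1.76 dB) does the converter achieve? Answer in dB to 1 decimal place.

116.1 dB

Span: 3.98 V − (-0.85 V) = 4.83 V.
Need 2^N ≥ 4.83 V / 12.2 µV = 395900 → N_min = 19.
SNR = 6.02 × 19 + 1.76 = 116.14 dB.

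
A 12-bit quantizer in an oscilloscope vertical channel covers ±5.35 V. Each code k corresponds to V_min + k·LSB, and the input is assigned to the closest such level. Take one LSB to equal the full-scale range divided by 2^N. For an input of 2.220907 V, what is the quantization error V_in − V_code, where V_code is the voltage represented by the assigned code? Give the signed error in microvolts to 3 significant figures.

+448 µV

Full-scale range = 5.35 V − (-5.35 V) = 10.7 V. LSB = 10.7 V / 2^12 ≈ 2.612 mV.
Position in LSBs: (2.220907 − (-5.35)) × 4096/10.7 = 2898.1715; rounding gives k = 2898.
Reconstructed level: -5.35 + 2898 × 10.7/4096 V = 2.220458984 V.
V_in − V_code = 2.220907 − (2.220458984) = +448 µV.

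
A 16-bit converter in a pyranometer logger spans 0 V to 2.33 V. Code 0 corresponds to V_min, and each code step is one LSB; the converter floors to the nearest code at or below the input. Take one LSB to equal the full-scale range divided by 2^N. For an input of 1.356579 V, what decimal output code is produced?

Span = 2.33 V. LSB = 2.33 V / 2^16 ≈ 35.55 µV.
V_in − V_min = 1.356579 − (0) = 1.356579 V.
Divide by LSB: 1.356579 × 65536/2.33 = 38156.5499.
Truncating gives code 38156.

38156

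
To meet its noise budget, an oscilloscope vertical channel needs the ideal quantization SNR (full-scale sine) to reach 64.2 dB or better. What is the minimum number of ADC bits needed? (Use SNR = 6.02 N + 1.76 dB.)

11 bits

6.02 N + 1.76 ≥ 64.2 gives N ≥ 10.372, so the minimum integer is 11.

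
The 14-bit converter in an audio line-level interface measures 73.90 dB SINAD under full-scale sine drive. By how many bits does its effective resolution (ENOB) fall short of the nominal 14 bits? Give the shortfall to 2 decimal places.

Effective bits = (73.90 − 1.76)/6.02 = 11.9834.
Lost resolution: 14 − 11.9834 = 2.0166 bits.

2.02 bits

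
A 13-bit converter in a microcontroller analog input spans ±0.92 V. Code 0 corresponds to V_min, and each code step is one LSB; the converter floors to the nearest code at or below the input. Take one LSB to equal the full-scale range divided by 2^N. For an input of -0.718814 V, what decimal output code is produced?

895

Full-scale range = 0.92 V − (-0.92 V) = 1.84 V. LSB = 1.84 V / 2^13 ≈ 224.6 µV.
(V_in − V_min) × 2^13/range = (-0.718814 − (-0.92)) × 8192/1.84 = 895.715.
Floor → code = 895.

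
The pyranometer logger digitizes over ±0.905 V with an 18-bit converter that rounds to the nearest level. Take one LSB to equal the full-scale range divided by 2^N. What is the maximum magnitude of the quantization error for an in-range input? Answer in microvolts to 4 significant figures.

3.452 µV

Span: 0.905 V − (-0.905 V) = 1.81 V.
LSB = 1.81 V / 2^18 = 6.90460 µV.
|e|_max = LSB/2 = 3.452 µV.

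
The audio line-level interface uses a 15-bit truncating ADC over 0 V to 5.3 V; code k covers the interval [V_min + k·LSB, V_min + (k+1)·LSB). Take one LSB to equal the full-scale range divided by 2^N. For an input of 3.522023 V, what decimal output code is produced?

21775

Range is 5.3 V. LSB = 5.3 V / 2^15 ≈ 161.7 µV.
code = ⌊(V_in − V_min)/LSB⌋ = ⌊(V_in − V_min) × 2^15 / range⌋
     = ⌊(3.522023 − (0)) × 32768 / 5.3⌋ = ⌊3.522023 × 32768/5.3⌋
     = ⌊21775.406⌋ = 21775.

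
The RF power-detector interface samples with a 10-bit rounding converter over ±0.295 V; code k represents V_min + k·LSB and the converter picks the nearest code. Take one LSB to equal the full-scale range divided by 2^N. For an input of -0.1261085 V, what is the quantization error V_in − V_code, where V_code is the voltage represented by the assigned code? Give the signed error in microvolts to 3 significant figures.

+73.1 µV

Range = 0.295 − (-0.295) = 0.59 V. LSB = 0.59 V / 2^10 ≈ 0.5762 mV.
(-0.1261085 − (-0.295)) / LSB = 0.1688915 × 1024/0.59 = 293.1269. Nearest integer: k = 293.
V_code = V_min + k × range/2^10 = -0.295 + 293 × 0.59/1024 = -0.1261816406 V.
Error = V_in − V_code = -0.1261085 − (-0.1261816406) = +73.1 µV.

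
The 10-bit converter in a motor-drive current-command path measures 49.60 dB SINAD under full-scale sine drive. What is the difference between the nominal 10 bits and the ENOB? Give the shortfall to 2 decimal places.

N_eff = (49.60 − 1.76)/6.02 = 7.9468 bits.
Lost resolution: 10 − 7.9468 = 2.0532 bits.

2.05 bits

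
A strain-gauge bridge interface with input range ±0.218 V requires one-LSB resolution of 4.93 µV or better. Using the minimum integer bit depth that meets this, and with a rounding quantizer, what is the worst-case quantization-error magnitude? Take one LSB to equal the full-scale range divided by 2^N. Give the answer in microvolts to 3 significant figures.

The full-scale span is 0.218 − (-0.218) = 0.436 V.
Required number of levels: 0.436/4.93 µV = 88438; smallest N with 2^N ≥ that is 17.
One LSB is 0.436 V / 131072 = 3.3264 µV.
Max error for round-to-nearest is LSB/2 = 1.66 µV.

1.66 µV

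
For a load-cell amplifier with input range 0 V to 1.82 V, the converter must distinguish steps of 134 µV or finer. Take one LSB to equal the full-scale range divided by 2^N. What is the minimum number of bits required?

14 bits

Span = 1.82 V.
1.82 V / 134 µV = 13580. Since 2^13 = 8192 and 2^14 = 16384, N = 14.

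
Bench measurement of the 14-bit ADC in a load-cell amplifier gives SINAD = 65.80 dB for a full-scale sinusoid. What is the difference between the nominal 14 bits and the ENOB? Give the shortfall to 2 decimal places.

ENOB = (SINAD − 1.76)/6.02 = (65.80 − 1.76)/6.02 = 10.6379 bits.
Lost resolution: 14 − 10.6379 = 3.3621 bits.

3.36 bits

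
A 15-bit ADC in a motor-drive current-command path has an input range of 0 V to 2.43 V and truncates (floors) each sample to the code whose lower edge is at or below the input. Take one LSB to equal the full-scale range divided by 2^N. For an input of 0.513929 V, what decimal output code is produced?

Range is 2.43 V. LSB = 2.43 V / 2^15 ≈ 74.16 µV.
V_in − V_min = 0.513929 − (0) = 0.513929 V.
Divide by LSB: 0.513929 × 32768/2.43 = 6930.2162.
Truncating gives code 6930.

6930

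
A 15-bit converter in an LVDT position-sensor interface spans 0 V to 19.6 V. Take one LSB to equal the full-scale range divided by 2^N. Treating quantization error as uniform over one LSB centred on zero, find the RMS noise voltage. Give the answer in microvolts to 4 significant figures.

172.7 µV

Range is 19.6 V.
LSB = 19.6 V ÷ 2^15 = 19.6/32768 V = 0.598145 mV.
For a uniform distribution on [−LSB/2, +LSB/2], V_rms = LSB/√12 = 0.598145 mV/3.4641 = 172.7 µV.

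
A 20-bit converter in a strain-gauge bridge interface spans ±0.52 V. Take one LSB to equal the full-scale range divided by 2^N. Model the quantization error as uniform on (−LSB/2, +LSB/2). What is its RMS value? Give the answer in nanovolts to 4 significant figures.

Full-scale range = 0.52 V − (-0.52 V) = 1.04 V.
LSB = 1.04 V / 2^20 = 0.991821 µV.
RMS of a uniform error over width LSB is LSB/√12 = 286.3 nV.

286.3 nV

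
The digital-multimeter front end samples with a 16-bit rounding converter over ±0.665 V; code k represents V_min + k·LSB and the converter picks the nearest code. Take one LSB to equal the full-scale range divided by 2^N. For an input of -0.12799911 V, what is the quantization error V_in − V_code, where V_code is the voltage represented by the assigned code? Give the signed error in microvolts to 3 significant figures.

The full-scale span is 0.665 − (-0.665) = 1.33 V. LSB = 1.33 V / 2^16 ≈ 20.29 µV.
(-0.12799911 − (-0.665)) / LSB = 0.53700089 × 65536/1.33 = 26460.8198. Nearest integer: k = 26461.
V_code = -0.665 + (26461/65536) × 1.33 = -0.12799545288 V.
Error = V_in − V_code = -0.12799911 − (-0.12799545288) = −3.66 µV.

−3.66 µV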